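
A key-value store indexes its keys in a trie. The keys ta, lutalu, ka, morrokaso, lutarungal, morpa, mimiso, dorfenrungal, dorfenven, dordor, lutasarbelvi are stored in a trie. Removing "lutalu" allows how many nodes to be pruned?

2

A node on "lutalu"'s path can go only if nothing else ends at it or branches off below it.
The suffix "lu" (2 nodes) is used only by "lutalu"; the node for "luta" still has the child "r", so pruning stops there.
Nodes removed: 2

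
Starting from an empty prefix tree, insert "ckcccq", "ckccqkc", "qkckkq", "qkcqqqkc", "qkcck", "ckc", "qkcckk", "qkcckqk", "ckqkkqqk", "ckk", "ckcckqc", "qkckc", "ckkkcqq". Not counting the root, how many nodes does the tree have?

Trie structure (* marks end of a word):
(root)
├─ c
│  └─ k
│     ├─ c *
│     │  └─ c
│     │     ├─ c
│     │     │  └─ q *
│     │     ├─ k
│     │     │  └─ q
│     │     │     └─ c *
│     │     └─ q
│     │        └─ k
│     │           └─ c *
│     ├─ k *
│     │  └─ k
│     │     └─ c
│     │        └─ q
│     │           └─ q *
│     └─ q
│        └─ k
│           └─ k
│              └─ q
│                 └─ q
│                    └─ k *
└─ q
   └─ k
      └─ c
         ├─ c
         │  └─ k *
         │     ├─ k *
         │     └─ q
         │        └─ k *
         ├─ k
         │  ├─ c *
         │  └─ k
         │     └─ q *
         └─ q
            └─ q
               └─ q
                  └─ k
                     └─ c *
Counting every labelled node above: 40.

40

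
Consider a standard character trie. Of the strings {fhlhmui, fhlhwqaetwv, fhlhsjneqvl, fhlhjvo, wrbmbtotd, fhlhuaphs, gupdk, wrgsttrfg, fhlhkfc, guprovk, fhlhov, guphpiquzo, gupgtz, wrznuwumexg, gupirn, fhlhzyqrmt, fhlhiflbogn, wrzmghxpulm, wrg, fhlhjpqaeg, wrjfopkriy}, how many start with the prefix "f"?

10

Traverse to the node for "f", then collect every word in that subtree.
Matches: "fhlhiflbogn", "fhlhjpqaeg", "fhlhjvo", "fhlhkfc", "fhlhmui", "fhlhov", "fhlhsjneqvl", "fhlhuaphs", "fhlhwqaetwv", "fhlhzyqrmt"
Count: 10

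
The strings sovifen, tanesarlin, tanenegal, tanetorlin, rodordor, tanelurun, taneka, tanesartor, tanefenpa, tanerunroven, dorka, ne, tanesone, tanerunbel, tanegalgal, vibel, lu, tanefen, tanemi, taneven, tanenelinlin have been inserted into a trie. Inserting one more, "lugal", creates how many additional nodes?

The longest prefix of "lugal" already in the trie is "lu" (length 2).
So 5 − 2 = 3 new nodes.

3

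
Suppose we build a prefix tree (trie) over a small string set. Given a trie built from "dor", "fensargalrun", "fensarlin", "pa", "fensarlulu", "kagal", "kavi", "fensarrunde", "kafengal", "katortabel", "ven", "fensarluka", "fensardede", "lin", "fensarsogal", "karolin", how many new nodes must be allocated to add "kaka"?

The longest prefix of "kaka" already in the trie is "ka" (length 2).
Each of the 2 remaining characters creates one node.

2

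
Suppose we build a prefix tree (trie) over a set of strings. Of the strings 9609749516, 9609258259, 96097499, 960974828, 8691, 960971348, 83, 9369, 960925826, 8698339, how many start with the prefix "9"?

Filter for entries beginning with "9":
Matches: "9369", "9609258259", "960925826", "960971348", "960974828", "9609749516", "96097499"
Count: 7

7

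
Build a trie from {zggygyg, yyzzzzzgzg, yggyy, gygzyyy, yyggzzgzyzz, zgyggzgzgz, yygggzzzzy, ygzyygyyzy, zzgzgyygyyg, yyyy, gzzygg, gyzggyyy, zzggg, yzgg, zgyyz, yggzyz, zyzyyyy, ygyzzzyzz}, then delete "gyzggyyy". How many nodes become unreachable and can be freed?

A node on "gyzggyyy"'s path can go only if nothing else ends at it or branches off below it.
The suffix "zggyyy" (6 nodes) is used only by "gyzggyyy"; the node for "gy" still has the child "g", so pruning stops there.
Nodes removed: 6

6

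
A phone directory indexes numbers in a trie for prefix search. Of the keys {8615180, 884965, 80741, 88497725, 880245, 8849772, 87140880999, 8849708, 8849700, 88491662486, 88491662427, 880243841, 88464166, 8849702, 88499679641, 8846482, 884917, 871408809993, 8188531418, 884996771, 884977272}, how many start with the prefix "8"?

21

Walk to "8"; the words in its subtree are exactly those with that prefix.
Matches: "80741", "8188531418", "8615180", "87140880999", "871408809993", "880243841", "880245", "88464166", "8846482", "88491662427", "88491662486", "884917", "884965", "8849700", "8849702", "8849708", "8849772", "88497725", "884977272", "884996771", "88499679641"
Count: 21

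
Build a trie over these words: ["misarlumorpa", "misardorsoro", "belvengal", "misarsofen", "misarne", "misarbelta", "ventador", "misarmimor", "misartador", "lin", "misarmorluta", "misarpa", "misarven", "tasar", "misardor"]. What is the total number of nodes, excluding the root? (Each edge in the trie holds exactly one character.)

77

Insert word by word; a character creates a node only if that edge doesn't already exist:
  "misarlumorpa" → 12 new (m, i, s, a, r, l, u, m, o, r, p, a)
  "misardorsoro" → prefix "misar" already present; 7 new (d, o, r, s, o, r, o)
  "belvengal" → 9 new (b, e, l, v, e, n, g, a, l)
  "misarsofen" → prefix "misar" already present; 5 new (s, o, f, e, n)
  "misarne" → prefix "misar" already present; 2 new (n, e)
  "misarbelta" → prefix "misar" already present; 5 new (b, e, l, t, a)
  "ventador" → 8 new (v, e, n, t, a, d, o, r)
  "misarmimor" → prefix "misar" already present; 5 new (m, i, m, o, r)
  "misartador" → prefix "misar" already present; 5 new (t, a, d, o, r)
  "lin" → 3 new (l, i, n)
  "misarmorluta" → prefix "misarm" already present; 6 new (o, r, l, u, t, a)
  "misarpa" → prefix "misar" already present; 2 new (p, a)
  "misarven" → prefix "misar" already present; 3 new (v, e, n)
  "tasar" → 5 new (t, a, s, a, r)
  "misardor" → prefix "misardor" already present; 0 new (none)
Total nodes = 12 + 7 + 9 + 5 + 2 + 5 + 8 + 5 + 5 + 3 + 6 + 2 + 3 + 5 + 0 = 77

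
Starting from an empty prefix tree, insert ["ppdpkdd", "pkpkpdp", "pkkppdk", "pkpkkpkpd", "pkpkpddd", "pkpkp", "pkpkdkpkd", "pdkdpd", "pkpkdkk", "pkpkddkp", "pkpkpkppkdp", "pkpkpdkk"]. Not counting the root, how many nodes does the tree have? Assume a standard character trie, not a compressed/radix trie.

For each word, the new-node count is its length minus the longest prefix already in the trie:
  "ppdpkdd" → 7 new (p, p, d, p, k, d, d)
  "pkpkpdp" → prefix "p" already present; 6 new (k, p, k, p, d, p)
  "pkkppdk" → prefix "pk" already present; 5 new (k, p, p, d, k)
  "pkpkkpkpd" → prefix "pkpk" already present; 5 new (k, p, k, p, d)
  "pkpkpddd" → prefix "pkpkpd" already present; 2 new (d, d)
  "pkpkp" → prefix "pkpkp" already present; 0 new (none)
  "pkpkdkpkd" → prefix "pkpk" already present; 5 new (d, k, p, k, d)
  "pdkdpd" → prefix "p" already present; 5 new (d, k, d, p, d)
  "pkpkdkk" → prefix "pkpkdk" already present; 1 new (k)
  "pkpkddkp" → prefix "pkpkd" already present; 3 new (d, k, p)
  "pkpkpkppkdp" → prefix "pkpkp" already present; 6 new (k, p, p, k, d, p)
  "pkpkpdkk" → prefix "pkpkpd" already present; 2 new (k, k)
Total nodes = 7 + 6 + 5 + 5 + 2 + 0 + 5 + 5 + 1 + 3 + 6 + 2 = 47

47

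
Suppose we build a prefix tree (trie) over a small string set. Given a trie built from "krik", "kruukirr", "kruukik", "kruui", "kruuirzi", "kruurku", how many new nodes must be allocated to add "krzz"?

The longest prefix of "krzz" already in the trie is "kr" (length 2).
New nodes needed: |"krzz"| − 2 = 4 − 2 = 2.

2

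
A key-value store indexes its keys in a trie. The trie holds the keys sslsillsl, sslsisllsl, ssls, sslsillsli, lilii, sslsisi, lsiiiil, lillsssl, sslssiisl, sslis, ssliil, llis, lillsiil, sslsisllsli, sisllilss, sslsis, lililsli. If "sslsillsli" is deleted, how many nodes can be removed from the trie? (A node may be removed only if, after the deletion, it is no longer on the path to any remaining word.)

1

A node on "sslsillsli"'s path can go only if nothing else ends at it or branches off below it.
The suffix "i" (1 node) is used only by "sslsillsli"; "sslsillsl" is itself a stored word, so pruning stops there.
Nodes removed: 1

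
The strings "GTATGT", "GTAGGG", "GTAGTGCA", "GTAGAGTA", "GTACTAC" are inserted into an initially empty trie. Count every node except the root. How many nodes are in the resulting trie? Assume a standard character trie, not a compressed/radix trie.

Insert word by word; a character creates a node only if that edge doesn't already exist:
  "GTATGT" → 6 new (G, T, A, T, G, T)
  "GTAGGG" → prefix "GTA" already present; 3 new (G, G, G)
  "GTAGTGCA" → prefix "GTAG" already present; 4 new (T, G, C, A)
  "GTAGAGTA" → prefix "GTAG" already present; 4 new (A, G, T, A)
  "GTACTAC" → prefix "GTA" already present; 4 new (C, T, A, C)
Total nodes = 6 + 3 + 4 + 4 + 4 = 21

21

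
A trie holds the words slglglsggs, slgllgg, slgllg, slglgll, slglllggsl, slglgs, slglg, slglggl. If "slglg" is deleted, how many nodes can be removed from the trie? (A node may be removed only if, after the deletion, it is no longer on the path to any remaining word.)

Walk "slglg" from the leaf back toward the root, removing each node that no remaining word uses.
Every node on "slglg" is still needed (e.g. by "slglglsggs"), so nothing is freed.
Nodes removed: 0

0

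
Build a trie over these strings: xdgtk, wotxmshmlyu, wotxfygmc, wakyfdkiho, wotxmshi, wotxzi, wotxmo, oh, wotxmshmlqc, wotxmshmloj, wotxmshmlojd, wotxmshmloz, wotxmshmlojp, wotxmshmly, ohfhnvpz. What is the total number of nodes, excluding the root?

For each word, the new-node count is its length minus the longest prefix already in the trie:
  "xdgtk" → 5 new (x, d, g, t, k)
  "wotxmshmlyu" → 11 new (w, o, t, x, m, s, h, m, l, y, u)
  "wotxfygmc" → prefix "wotx" already present; 5 new (f, y, g, m, c)
  "wakyfdkiho" → prefix "w" already present; 9 new (a, k, y, f, d, k, i, h, o)
  "wotxmshi" → prefix "wotxmsh" already present; 1 new (i)
  "wotxzi" → prefix "wotx" already present; 2 new (z, i)
  "wotxmo" → prefix "wotxm" already present; 1 new (o)
  "oh" → 2 new (o, h)
  "wotxmshmlqc" → prefix "wotxmshml" already present; 2 new (q, c)
  "wotxmshmloj" → prefix "wotxmshml" already present; 2 new (o, j)
  "wotxmshmlojd" → prefix "wotxmshmloj" already present; 1 new (d)
  "wotxmshmloz" → prefix "wotxmshmlo" already present; 1 new (z)
  "wotxmshmlojp" → prefix "wotxmshmloj" already present; 1 new (p)
  "wotxmshmly" → prefix "wotxmshmly" already present; 0 new (none)
  "ohfhnvpz" → prefix "oh" already present; 6 new (f, h, n, v, p, z)
Total nodes = 5 + 11 + 5 + 9 + 1 + 2 + 1 + 2 + 2 + 2 + 1 + 1 + 1 + 0 + 6 = 49

49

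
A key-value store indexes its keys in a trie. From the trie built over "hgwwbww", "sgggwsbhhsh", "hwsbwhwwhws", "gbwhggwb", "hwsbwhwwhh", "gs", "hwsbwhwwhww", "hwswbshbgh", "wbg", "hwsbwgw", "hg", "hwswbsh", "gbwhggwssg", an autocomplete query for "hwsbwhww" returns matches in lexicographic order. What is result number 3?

hwsbwhwwhww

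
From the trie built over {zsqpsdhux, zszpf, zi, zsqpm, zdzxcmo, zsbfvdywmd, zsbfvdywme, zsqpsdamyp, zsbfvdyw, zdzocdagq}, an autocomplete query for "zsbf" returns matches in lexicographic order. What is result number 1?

zsbfvdyw

DFS of the "zsbf" subtree visits, in order: "zsbfvdyw", "zsbfvdywmd", "zsbfvdywme"
The 1st is zsbfvdyw.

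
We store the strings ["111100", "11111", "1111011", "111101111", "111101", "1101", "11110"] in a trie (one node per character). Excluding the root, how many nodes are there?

13

Trie structure (* marks end of a word):
(root)
└─ 1
   └─ 1
      ├─ 0
      │  └─ 1 *
      └─ 1
         └─ 1
            ├─ 0 *
            │  ├─ 0 *
            │  └─ 1 *
            │     └─ 1 *
            │        └─ 1
            │           └─ 1 *
            └─ 1 *
Counting every labelled node above: 13.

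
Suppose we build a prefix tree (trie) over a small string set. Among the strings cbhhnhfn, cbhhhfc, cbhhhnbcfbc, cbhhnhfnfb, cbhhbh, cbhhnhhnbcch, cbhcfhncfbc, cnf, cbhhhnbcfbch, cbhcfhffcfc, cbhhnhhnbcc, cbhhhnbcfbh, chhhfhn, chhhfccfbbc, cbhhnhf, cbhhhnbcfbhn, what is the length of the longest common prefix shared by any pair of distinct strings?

Equivalently: take the maximum, over all pairs, of their longest common prefix length.
"cbhhhnbcfbc" and "cbhhhnbcfbch" agree on "cbhhhnbcfbc" (11 characters) before diverging; nothing deeper is shared.
Longest shared-prefix length: 11

11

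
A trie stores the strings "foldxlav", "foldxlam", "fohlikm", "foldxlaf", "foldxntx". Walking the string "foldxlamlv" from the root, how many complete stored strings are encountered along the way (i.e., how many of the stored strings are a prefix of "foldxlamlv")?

Walk "foldxlamlv" from the root; an end-of-word marker is hit whenever a stored word is a prefix of "foldxlamlv".
Prefixes of the query that are stored words: "foldxlam"
Count: 1

1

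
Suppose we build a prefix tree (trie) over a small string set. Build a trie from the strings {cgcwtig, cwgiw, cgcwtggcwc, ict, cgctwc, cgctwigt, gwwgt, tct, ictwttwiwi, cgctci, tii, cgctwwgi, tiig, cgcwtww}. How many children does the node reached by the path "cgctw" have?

3

The children of the "cgctw" node are the distinct next characters among strings starting with "cgctw".
Characters that immediately follow "cgctw" among the stored strings: {c, i, w}.
That node has 3 child edges.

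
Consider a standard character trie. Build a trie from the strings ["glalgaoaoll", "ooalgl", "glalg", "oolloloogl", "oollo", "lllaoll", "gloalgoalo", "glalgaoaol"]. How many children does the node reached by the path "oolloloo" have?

The children of the "oolloloo" node are the distinct next characters among strings starting with "oolloloo".
Distinct next characters after "oolloloo": g.
That node has 1 child edge.

1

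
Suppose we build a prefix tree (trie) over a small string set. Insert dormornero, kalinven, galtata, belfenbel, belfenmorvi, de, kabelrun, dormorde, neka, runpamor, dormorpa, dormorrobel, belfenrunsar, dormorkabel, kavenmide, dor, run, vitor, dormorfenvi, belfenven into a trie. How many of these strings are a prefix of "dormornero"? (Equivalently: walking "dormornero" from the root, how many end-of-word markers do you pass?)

2

Walk "dormornero" from the root; an end-of-word marker is hit whenever a stored word is a prefix of "dormornero".
Prefixes of the query that are stored words: "dor", "dormornero"
Count: 2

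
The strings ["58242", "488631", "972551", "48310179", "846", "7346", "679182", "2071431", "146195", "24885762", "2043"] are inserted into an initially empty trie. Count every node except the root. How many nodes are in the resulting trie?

Insert word by word; a character creates a node only if that edge doesn't already exist:
  "58242" → 5 new (5, 8, 2, 4, 2)
  "488631" → 6 new (4, 8, 8, 6, 3, 1)
  "972551" → 6 new (9, 7, 2, 5, 5, 1)
  "48310179" → prefix "48" already present; 6 new (3, 1, 0, 1, 7, 9)
  "846" → 3 new (8, 4, 6)
  "7346" → 4 new (7, 3, 4, 6)
  "679182" → 6 new (6, 7, 9, 1, 8, 2)
  "2071431" → 7 new (2, 0, 7, 1, 4, 3, 1)
  "146195" → 6 new (1, 4, 6, 1, 9, 5)
  "24885762" → prefix "2" already present; 7 new (4, 8, 8, 5, 7, 6, 2)
  "2043" → prefix "20" already present; 2 new (4, 3)
Total nodes = 5 + 6 + 6 + 6 + 3 + 4 + 6 + 7 + 6 + 7 + 2 = 58

58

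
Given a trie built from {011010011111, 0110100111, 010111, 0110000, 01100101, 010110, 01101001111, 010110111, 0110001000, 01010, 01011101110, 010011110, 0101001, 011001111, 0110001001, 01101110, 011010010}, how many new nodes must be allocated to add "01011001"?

2

Walking "01011001" from the root, the first 6 characters ("010110") follow existing edges; "0" is the first miss.
New nodes needed: |"01011001"| − 6 = 8 − 6 = 2.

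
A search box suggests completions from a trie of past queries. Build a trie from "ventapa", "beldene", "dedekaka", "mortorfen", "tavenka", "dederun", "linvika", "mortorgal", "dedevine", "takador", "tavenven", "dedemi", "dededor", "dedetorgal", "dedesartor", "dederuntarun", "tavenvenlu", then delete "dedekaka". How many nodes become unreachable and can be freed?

A node on "dedekaka"'s path can go only if nothing else ends at it or branches off below it.
The suffix "kaka" (4 nodes) is used only by "dedekaka"; the node for "dede" still has the child "r", so pruning stops there.
Nodes removed: 4

4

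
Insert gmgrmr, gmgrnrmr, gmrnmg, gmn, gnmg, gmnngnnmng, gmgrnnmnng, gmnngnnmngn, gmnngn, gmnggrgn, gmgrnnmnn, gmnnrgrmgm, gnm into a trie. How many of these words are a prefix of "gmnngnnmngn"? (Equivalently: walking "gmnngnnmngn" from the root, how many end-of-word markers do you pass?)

4

Traverse "gmnngnnmngn" character by character; count nodes along the way that are marked as word ends.
Prefixes of the query that are stored words: "gmn", "gmnngn", "gmnngnnmng", "gmnngnnmngn"
Count: 4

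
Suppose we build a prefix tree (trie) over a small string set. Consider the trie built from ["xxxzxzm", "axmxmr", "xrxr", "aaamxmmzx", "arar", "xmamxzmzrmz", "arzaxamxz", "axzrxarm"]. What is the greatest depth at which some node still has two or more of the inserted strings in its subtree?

2

Equivalently: take the maximum, over all pairs, of their longest common prefix length.
"arar" and "arzaxamxz" agree on "ar" (2 characters) before diverging; nothing deeper is shared.
Longest shared-prefix length: 2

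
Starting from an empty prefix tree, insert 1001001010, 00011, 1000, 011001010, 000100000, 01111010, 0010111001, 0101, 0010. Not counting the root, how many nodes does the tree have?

44

Insert word by word; a character creates a node only if that edge doesn't already exist:
  "1001001010" → 10 new (1, 0, 0, 1, 0, 0, 1, 0, 1, 0)
  "00011" → 5 new (0, 0, 0, 1, 1)
  "1000" → prefix "100" already present; 1 new (0)
  "011001010" → prefix "0" already present; 8 new (1, 1, 0, 0, 1, 0, 1, 0)
  "000100000" → prefix "0001" already present; 5 new (0, 0, 0, 0, 0)
  "01111010" → prefix "011" already present; 5 new (1, 1, 0, 1, 0)
  "0010111001" → prefix "00" already present; 8 new (1, 0, 1, 1, 1, 0, 0, 1)
  "0101" → prefix "01" already present; 2 new (0, 1)
  "0010" → prefix "0010" already present; 0 new (none)
Total nodes = 10 + 5 + 1 + 8 + 5 + 5 + 8 + 2 + 0 = 44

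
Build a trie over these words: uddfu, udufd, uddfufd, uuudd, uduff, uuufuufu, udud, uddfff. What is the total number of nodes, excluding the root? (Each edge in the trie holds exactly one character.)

23

Trace insertions, counting only characters that open a new branch:
  "uddfu" → 5 new (u, d, d, f, u)
  "udufd" → prefix "ud" already present; 3 new (u, f, d)
  "uddfufd" → prefix "uddfu" already present; 2 new (f, d)
  "uuudd" → prefix "u" already present; 4 new (u, u, d, d)
  "uduff" → prefix "uduf" already present; 1 new (f)
  "uuufuufu" → prefix "uuu" already present; 5 new (f, u, u, f, u)
  "udud" → prefix "udu" already present; 1 new (d)
  "uddfff" → prefix "uddf" already present; 2 new (f, f)
Total nodes = 5 + 3 + 2 + 4 + 1 + 5 + 1 + 2 = 23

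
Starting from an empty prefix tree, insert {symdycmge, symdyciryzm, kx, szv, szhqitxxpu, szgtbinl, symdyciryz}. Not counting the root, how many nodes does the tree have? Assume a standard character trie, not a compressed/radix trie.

32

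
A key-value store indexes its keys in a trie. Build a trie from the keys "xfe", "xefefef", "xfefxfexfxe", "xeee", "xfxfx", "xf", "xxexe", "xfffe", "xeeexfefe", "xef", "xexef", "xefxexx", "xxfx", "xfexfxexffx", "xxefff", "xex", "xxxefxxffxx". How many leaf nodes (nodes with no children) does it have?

12

A leaf is a node with no children — equivalently, the end of a word that is not a proper prefix of any other stored word.
Those words: "xeeexfefe", "xefefef", "xefxexx", "xexef", "xfefxfexfxe", "xfexfxexffx", "xfffe", "xfxfx", "xxefff", "xxexe", "xxfx", "xxxefxxffxx"
Leaf count: 12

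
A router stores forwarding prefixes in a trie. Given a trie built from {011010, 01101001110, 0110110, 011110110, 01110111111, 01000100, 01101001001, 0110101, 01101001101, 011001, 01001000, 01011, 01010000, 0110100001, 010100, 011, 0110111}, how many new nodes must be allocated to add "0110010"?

The longest prefix of "0110010" already in the trie is "011001" (length 6).
New nodes needed: |"0110010"| − 6 = 7 − 6 = 1.

1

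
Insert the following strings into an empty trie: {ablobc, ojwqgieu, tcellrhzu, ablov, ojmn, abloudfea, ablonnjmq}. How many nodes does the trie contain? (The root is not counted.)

Count nodes per top-level branch (shared prefixes stored once):
  'a'-branch (ablobc, ablonnjmq, abloudfea, ablov): 17 nodes
  'o'-branch (ojmn, ojwqgieu): 10 nodes
  't'-branch (tcellrhzu): 9 nodes
Sum: 36

36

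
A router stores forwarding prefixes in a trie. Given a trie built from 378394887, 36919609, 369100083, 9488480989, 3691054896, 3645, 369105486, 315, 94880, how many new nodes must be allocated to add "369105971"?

"369105" is already a path in the trie; the remaining "971" must be added.
Each of the 3 remaining characters creates one node.

3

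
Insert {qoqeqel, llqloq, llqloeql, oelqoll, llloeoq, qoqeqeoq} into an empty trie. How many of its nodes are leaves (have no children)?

6

A leaf is a node with no children — equivalently, the end of a word that is not a proper prefix of any other stored word.
Those words: "llloeoq", "llqloeql", "llqloq", "oelqoll", "qoqeqel", "qoqeqeoq"
Leaf count: 6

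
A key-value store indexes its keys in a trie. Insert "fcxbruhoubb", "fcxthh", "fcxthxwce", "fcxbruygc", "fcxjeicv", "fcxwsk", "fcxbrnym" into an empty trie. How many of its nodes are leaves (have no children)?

Leaves are exactly the stored words that no other stored word extends.
Those words: "fcxbrnym", "fcxbruhoubb", "fcxbruygc", "fcxjeicv", "fcxthh", "fcxthxwce", "fcxwsk"
Leaf count: 7

7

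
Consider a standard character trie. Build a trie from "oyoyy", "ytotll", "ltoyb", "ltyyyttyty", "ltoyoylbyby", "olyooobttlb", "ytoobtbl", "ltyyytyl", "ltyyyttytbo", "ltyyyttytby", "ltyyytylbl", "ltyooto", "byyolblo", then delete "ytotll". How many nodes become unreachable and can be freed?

3

Walk "ytotll" from the leaf back toward the root, removing each node that no remaining word uses.
The suffix "tll" (3 nodes) is used only by "ytotll"; the node for "yto" still has the child "o", so pruning stops there.
Nodes removed: 3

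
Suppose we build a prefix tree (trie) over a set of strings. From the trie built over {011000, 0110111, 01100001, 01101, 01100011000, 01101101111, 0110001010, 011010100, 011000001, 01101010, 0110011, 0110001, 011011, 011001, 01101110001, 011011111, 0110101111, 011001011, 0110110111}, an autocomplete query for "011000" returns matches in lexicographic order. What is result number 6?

DFS of the "011000" subtree visits, in order: "011000", "011000001", "01100001", "0110001", "0110001010", "01100011000"
The 6th is 01100011000.

01100011000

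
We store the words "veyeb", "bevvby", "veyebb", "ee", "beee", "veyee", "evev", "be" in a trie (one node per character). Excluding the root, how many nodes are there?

Trace insertions, counting only characters that open a new branch:
  "veyeb" → 5 new (v, e, y, e, b)
  "bevvby" → 6 new (b, e, v, v, b, y)
  "veyebb" → prefix "veyeb" already present; 1 new (b)
  "ee" → 2 new (e, e)
  "beee" → prefix "be" already present; 2 new (e, e)
  "veyee" → prefix "veye" already present; 1 new (e)
  "evev" → prefix "e" already present; 3 new (v, e, v)
  "be" → prefix "be" already present; 0 new (none)
Total nodes = 5 + 6 + 1 + 2 + 2 + 1 + 3 + 0 = 20

20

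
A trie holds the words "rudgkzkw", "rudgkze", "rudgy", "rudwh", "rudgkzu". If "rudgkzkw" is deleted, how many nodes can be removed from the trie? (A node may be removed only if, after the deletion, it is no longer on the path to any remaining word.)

2

After clearing the end-marker at "rudgkzkw", prune upward until reaching a node still needed by another word.
The suffix "kw" (2 nodes) is used only by "rudgkzkw"; the node for "rudgkz" still has the child "e", so pruning stops there.
Nodes removed: 2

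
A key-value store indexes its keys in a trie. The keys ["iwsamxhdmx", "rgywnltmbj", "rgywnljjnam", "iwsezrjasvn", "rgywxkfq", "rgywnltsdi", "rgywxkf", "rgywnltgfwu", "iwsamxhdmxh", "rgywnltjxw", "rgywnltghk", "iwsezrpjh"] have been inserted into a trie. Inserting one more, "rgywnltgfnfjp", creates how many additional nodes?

"rgywnltgf" is already a path in the trie; the remaining "nfjp" must be added.
New nodes needed: |"rgywnltgfnfjp"| − 9 = 13 − 9 = 4.

4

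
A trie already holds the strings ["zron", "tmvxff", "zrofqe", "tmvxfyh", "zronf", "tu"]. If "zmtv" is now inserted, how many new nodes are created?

Walking "zmtv" from the root, the first 1 characters ("z") follow existing edges; "m" is the first miss.
Each of the 3 remaining characters creates one node.

3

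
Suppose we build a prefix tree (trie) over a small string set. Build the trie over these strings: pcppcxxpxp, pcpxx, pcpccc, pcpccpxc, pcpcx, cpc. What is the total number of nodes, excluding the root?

22

Trie structure (* marks end of a word):
(root)
├─ c
│  └─ p
│     └─ c *
└─ p
   └─ c
      └─ p
         ├─ c
         │  ├─ c
         │  │  ├─ c *
         │  │  └─ p
         │  │     └─ x
         │  │        └─ c *
         │  └─ x *
         ├─ p
         │  └─ c
         │     └─ x
         │        └─ x
         │           └─ p
         │              └─ x
         │                 └─ p *
         └─ x
            └─ x *
Counting every labelled node above: 22.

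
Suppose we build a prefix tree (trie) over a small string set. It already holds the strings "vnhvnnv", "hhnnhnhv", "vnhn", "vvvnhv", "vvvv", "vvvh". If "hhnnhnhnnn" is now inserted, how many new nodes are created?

3

"hhnnhnh" is already a path in the trie; the remaining "nnn" must be added.
So 10 − 7 = 3 new nodes.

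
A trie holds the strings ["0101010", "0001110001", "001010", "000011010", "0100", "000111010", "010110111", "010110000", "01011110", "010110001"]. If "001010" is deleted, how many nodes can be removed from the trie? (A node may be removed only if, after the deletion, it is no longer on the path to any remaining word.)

4

After clearing the end-marker at "001010", prune upward until reaching a node still needed by another word.
The suffix "1010" (4 nodes) is used only by "001010"; the node for "00" still has the child "0", so pruning stops there.
Nodes removed: 4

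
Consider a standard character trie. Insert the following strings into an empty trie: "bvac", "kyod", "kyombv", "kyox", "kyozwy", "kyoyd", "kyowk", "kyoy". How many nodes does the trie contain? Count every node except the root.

19

Trie structure (* marks end of a word):
(root)
├─ b
│  └─ v
│     └─ a
│        └─ c *
└─ k
   └─ y
      └─ o
         ├─ d *
         ├─ m
         │  └─ b
         │     └─ v *
         ├─ w
         │  └─ k *
         ├─ x *
         ├─ y *
         │  └─ d *
         └─ z
            └─ w
               └─ y *
Counting every labelled node above: 19.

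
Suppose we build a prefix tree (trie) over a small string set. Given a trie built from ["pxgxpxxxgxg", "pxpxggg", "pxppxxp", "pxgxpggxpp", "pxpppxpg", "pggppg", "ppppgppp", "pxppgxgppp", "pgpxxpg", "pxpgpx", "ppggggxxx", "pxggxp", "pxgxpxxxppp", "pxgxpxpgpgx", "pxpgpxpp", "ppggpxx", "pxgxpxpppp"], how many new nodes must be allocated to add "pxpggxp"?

Walking "pxpggxp" from the root, the first 4 characters ("pxpg") follow existing edges; "g" is the first miss.
Each of the 3 remaining characters creates one node.

3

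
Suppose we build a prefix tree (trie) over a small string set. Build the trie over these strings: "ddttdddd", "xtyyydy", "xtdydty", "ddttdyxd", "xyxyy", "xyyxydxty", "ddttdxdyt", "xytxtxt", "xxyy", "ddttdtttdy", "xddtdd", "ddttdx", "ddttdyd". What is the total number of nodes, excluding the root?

57

For each word, the new-node count is its length minus the longest prefix already in the trie:
  "ddttdddd" → 8 new (d, d, t, t, d, d, d, d)
  "xtyyydy" → 7 new (x, t, y, y, y, d, y)
  "xtdydty" → prefix "xt" already present; 5 new (d, y, d, t, y)
  "ddttdyxd" → prefix "ddttd" already present; 3 new (y, x, d)
  "xyxyy" → prefix "x" already present; 4 new (y, x, y, y)
  "xyyxydxty" → prefix "xy" already present; 7 new (y, x, y, d, x, t, y)
  "ddttdxdyt" → prefix "ddttd" already present; 4 new (x, d, y, t)
  "xytxtxt" → prefix "xy" already present; 5 new (t, x, t, x, t)
  "xxyy" → prefix "x" already present; 3 new (x, y, y)
  "ddttdtttdy" → prefix "ddttd" already present; 5 new (t, t, t, d, y)
  "xddtdd" → prefix "x" already present; 5 new (d, d, t, d, d)
  "ddttdx" → prefix "ddttdx" already present; 0 new (none)
  "ddttdyd" → prefix "ddttdy" already present; 1 new (d)
Total nodes = 8 + 7 + 5 + 3 + 4 + 7 + 4 + 5 + 3 + 5 + 5 + 0 + 1 = 57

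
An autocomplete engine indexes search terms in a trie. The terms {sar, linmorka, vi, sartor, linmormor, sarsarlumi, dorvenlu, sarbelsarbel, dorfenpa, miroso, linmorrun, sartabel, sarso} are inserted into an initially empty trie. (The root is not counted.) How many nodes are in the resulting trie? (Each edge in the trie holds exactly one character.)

62

Insert word by word; a character creates a node only if that edge doesn't already exist:
  "sar" → 3 new (s, a, r)
  "linmorka" → 8 new (l, i, n, m, o, r, k, a)
  "vi" → 2 new (v, i)
  "sartor" → prefix "sar" already present; 3 new (t, o, r)
  "linmormor" → prefix "linmor" already present; 3 new (m, o, r)
  "sarsarlumi" → prefix "sar" already present; 7 new (s, a, r, l, u, m, i)
  "dorvenlu" → 8 new (d, o, r, v, e, n, l, u)
  "sarbelsarbel" → prefix "sar" already present; 9 new (b, e, l, s, a, r, b, e, l)
  "dorfenpa" → prefix "dor" already present; 5 new (f, e, n, p, a)
  "miroso" → 6 new (m, i, r, o, s, o)
  "linmorrun" → prefix "linmor" already present; 3 new (r, u, n)
  "sartabel" → prefix "sart" already present; 4 new (a, b, e, l)
  "sarso" → prefix "sars" already present; 1 new (o)
Total nodes = 3 + 8 + 2 + 3 + 3 + 7 + 8 + 9 + 5 + 6 + 3 + 4 + 1 = 62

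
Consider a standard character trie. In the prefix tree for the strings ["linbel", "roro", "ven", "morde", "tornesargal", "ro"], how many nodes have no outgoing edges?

A leaf is a node with no children — equivalently, the end of a word that is not a proper prefix of any other stored word.
Those words: "linbel", "morde", "roro", "tornesargal", "ven"
Leaf count: 5

5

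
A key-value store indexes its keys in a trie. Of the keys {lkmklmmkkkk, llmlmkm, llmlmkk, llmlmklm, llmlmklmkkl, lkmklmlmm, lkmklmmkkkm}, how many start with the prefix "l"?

7

Traverse to the node for "l", then collect every word in that subtree.
Matches: "lkmklmlmm", "lkmklmmkkkk", "lkmklmmkkkm", "llmlmkk", "llmlmklm", "llmlmklmkkl", "llmlmkm"
Count: 7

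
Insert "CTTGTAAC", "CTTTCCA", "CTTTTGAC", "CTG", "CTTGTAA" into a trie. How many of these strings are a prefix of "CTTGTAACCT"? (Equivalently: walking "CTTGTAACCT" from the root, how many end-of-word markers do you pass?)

2

Traverse "CTTGTAACCT" character by character; count nodes along the way that are marked as word ends.
Prefixes of the query that are stored words: "CTTGTAA", "CTTGTAAC"
Count: 2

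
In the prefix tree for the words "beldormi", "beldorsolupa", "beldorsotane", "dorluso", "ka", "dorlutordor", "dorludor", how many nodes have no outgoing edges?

A leaf is a node with no children — equivalently, the end of a word that is not a proper prefix of any other stored word.
Those words: "beldormi", "beldorsolupa", "beldorsotane", "dorludor", "dorluso", "dorlutordor", "ka"
Leaf count: 7

7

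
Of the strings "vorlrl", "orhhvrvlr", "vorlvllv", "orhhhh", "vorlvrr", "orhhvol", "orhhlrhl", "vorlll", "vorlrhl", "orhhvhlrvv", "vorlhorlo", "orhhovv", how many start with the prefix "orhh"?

Traverse to the node for "orhh", then collect every word in that subtree.
Matches: "orhhhh", "orhhlrhl", "orhhovv", "orhhvhlrvv", "orhhvol", "orhhvrvlr"
Count: 6

6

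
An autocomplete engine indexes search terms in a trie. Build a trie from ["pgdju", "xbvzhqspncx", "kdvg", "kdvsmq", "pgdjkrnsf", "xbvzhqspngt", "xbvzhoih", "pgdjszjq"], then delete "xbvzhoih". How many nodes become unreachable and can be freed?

3

After clearing the end-marker at "xbvzhoih", prune upward until reaching a node still needed by another word.
The suffix "oih" (3 nodes) is used only by "xbvzhoih"; the node for "xbvzh" still has the child "q", so pruning stops there.
Nodes removed: 3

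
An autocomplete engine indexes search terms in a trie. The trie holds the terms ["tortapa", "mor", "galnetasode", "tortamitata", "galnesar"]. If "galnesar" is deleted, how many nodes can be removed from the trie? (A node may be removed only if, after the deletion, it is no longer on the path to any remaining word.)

Walk "galnesar" from the leaf back toward the root, removing each node that no remaining word uses.
The suffix "sar" (3 nodes) is used only by "galnesar"; the node for "galne" still has the child "t", so pruning stops there.
Nodes removed: 3

3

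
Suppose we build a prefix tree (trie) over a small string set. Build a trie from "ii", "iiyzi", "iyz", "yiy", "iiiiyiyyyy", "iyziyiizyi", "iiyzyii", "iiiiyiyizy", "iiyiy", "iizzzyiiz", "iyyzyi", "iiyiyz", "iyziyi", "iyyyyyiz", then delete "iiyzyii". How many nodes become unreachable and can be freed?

3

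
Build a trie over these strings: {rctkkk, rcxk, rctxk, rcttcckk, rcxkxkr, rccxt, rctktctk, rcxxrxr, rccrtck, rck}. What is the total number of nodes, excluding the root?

Insert word by word; a character creates a node only if that edge doesn't already exist:
  "rctkkk" → 6 new (r, c, t, k, k, k)
  "rcxk" → prefix "rc" already present; 2 new (x, k)
  "rctxk" → prefix "rct" already present; 2 new (x, k)
  "rcttcckk" → prefix "rct" already present; 5 new (t, c, c, k, k)
  "rcxkxkr" → prefix "rcxk" already present; 3 new (x, k, r)
  "rccxt" → prefix "rc" already present; 3 new (c, x, t)
  "rctktctk" → prefix "rctk" already present; 4 new (t, c, t, k)
  "rcxxrxr" → prefix "rcx" already present; 4 new (x, r, x, r)
  "rccrtck" → prefix "rcc" already present; 4 new (r, t, c, k)
  "rck" → prefix "rc" already present; 1 new (k)
Total nodes = 6 + 2 + 2 + 5 + 3 + 3 + 4 + 4 + 4 + 1 = 34

34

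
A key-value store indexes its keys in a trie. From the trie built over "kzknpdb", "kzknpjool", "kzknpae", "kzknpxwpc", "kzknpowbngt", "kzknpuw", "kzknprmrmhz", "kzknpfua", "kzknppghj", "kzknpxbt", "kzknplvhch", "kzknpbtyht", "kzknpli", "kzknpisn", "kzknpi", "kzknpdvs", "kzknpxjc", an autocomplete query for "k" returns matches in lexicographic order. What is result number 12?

Filter for "k…" and sort: "kzknpae", "kzknpbtyht", "kzknpdb", "kzknpdvs", "kzknpfua", "kzknpi", "kzknpisn", "kzknpjool", "kzknpli", "kzknplvhch", "kzknpowbngt", "kzknppghj", "kzknprmrmhz", "kzknpuw", "kzknpxbt", "kzknpxjc", "kzknpxwpc"
Position 12: kzknppghj

kzknppghj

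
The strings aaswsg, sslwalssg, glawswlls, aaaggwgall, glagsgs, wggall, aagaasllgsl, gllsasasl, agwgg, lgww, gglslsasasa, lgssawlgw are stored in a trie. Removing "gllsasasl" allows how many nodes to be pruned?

Walk "gllsasasl" from the leaf back toward the root, removing each node that no remaining word uses.
The suffix "lsasasl" (7 nodes) is used only by "gllsasasl"; the node for "gl" still has the child "a", so pruning stops there.
Nodes removed: 7

7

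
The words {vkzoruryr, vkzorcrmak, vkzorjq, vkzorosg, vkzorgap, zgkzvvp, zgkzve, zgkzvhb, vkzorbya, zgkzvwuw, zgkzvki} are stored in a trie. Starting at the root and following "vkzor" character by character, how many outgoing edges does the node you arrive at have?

Follow the path "vkzor" to its node, then look at its outgoing edges.
Characters that immediately follow "vkzor" among the stored strings: {b, c, g, j, o, u}.
That node has 6 child edges.

6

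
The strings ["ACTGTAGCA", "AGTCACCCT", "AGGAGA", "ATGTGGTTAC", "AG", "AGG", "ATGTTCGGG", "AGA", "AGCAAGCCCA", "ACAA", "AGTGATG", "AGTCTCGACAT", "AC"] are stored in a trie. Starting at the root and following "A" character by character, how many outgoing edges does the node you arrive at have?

3

The children of the "A" node are the distinct next characters among strings starting with "A".
Characters that immediately follow "A" among the stored strings: {C, G, T}.
That node has 3 child edges.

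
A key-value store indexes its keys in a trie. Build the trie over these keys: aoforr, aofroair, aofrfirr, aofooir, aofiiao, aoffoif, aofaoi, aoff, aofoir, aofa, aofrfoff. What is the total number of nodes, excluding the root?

34

Trace insertions, counting only characters that open a new branch:
  "aoforr" → 6 new (a, o, f, o, r, r)
  "aofroair" → prefix "aof" already present; 5 new (r, o, a, i, r)
  "aofrfirr" → prefix "aofr" already present; 4 new (f, i, r, r)
  "aofooir" → prefix "aofo" already present; 3 new (o, i, r)
  "aofiiao" → prefix "aof" already present; 4 new (i, i, a, o)
  "aoffoif" → prefix "aof" already present; 4 new (f, o, i, f)
  "aofaoi" → prefix "aof" already present; 3 new (a, o, i)
  "aoff" → prefix "aoff" already present; 0 new (none)
  "aofoir" → prefix "aofo" already present; 2 new (i, r)
  "aofa" → prefix "aofa" already present; 0 new (none)
  "aofrfoff" → prefix "aofrf" already present; 3 new (o, f, f)
Total nodes = 6 + 5 + 4 + 3 + 4 + 4 + 3 + 0 + 2 + 0 + 3 = 34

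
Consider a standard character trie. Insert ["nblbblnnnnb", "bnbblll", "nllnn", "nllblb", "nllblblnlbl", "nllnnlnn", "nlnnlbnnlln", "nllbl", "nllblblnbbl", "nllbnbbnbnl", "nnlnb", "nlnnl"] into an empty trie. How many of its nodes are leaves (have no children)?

8

Leaves are exactly the stored words that no other stored word extends.
Those words: "bnbblll", "nblbblnnnnb", "nllblblnbbl", "nllblblnlbl", "nllbnbbnbnl", "nllnnlnn", "nlnnlbnnlln", "nnlnb"
Leaf count: 8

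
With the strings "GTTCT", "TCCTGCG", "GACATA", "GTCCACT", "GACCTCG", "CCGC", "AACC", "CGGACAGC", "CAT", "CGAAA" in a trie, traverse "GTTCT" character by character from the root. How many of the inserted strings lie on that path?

1

Traverse "GTTCT" character by character; count nodes along the way that are marked as word ends.
Prefixes of the query that are stored words: "GTTCT"
Count: 1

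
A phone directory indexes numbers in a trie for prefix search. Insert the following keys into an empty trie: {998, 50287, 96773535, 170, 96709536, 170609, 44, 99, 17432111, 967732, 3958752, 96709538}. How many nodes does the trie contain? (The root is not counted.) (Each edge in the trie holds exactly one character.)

43

Trace insertions, counting only characters that open a new branch:
  "998" → 3 new (9, 9, 8)
  "50287" → 5 new (5, 0, 2, 8, 7)
  "96773535" → prefix "9" already present; 7 new (6, 7, 7, 3, 5, 3, 5)
  "170" → 3 new (1, 7, 0)
  "96709536" → prefix "967" already present; 5 new (0, 9, 5, 3, 6)
  "170609" → prefix "170" already present; 3 new (6, 0, 9)
  "44" → 2 new (4, 4)
  "99" → prefix "99" already present; 0 new (none)
  "17432111" → prefix "17" already present; 6 new (4, 3, 2, 1, 1, 1)
  "967732" → prefix "96773" already present; 1 new (2)
  "3958752" → 7 new (3, 9, 5, 8, 7, 5, 2)
  "96709538" → prefix "9670953" already present; 1 new (8)
Total nodes = 3 + 5 + 7 + 3 + 5 + 3 + 2 + 0 + 6 + 1 + 7 + 1 = 43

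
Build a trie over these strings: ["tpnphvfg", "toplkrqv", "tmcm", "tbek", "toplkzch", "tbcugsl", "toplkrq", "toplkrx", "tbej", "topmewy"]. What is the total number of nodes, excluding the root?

Count nodes per top-level branch (shared prefixes stored once):
  't'-branch (tbcugsl, tbej, tbek, tmcm, toplkrq, toplkrqv, toplkrx, toplkzch, topmewy, tpnphvfg): 35 nodes
Sum: 35

35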